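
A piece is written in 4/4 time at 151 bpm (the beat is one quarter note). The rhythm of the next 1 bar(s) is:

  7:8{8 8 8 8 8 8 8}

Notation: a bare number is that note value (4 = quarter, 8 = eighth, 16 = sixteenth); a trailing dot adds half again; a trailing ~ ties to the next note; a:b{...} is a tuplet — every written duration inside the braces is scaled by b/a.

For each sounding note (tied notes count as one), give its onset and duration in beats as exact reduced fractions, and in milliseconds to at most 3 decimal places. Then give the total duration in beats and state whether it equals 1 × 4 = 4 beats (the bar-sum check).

1) 0.0ms=0b +227.058ms=4/7b
2) 227.058ms=4/7b +227.058ms=4/7b
3) 454.115ms=8/7b +227.058ms=4/7b
4) 681.173ms=12/7b +227.058ms=4/7b
5) 908.231ms=16/7b +227.058ms=4/7b
6) 1135.289ms=20/7b +227.058ms=4/7b
7) 1362.346ms=24/7b +227.058ms=4/7b
Σ=4b of 4 (151bpm 4/4) — PASS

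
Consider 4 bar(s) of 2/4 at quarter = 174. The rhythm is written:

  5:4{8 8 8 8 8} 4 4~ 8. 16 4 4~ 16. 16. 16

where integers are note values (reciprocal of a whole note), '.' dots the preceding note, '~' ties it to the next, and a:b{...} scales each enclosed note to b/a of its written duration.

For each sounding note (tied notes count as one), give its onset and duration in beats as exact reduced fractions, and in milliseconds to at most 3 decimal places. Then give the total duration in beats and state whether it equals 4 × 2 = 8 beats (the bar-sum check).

1) 0.0ms=0b +137.931ms=2/5b
2) 137.931ms=2/5b +137.931ms=2/5b
3) 275.862ms=4/5b +137.931ms=2/5b
4) 413.793ms=6/5b +137.931ms=2/5b
5) 551.724ms=8/5b +137.931ms=2/5b
6) 689.655ms=2b +344.828ms=1b
7) 1034.483ms=3b +603.448ms=7/4b
8) 1637.931ms=19/4b +86.207ms=1/4b
9) 1724.138ms=5b +344.828ms=1b
10) 2068.966ms=6b +474.138ms=11/8b
11) 2543.103ms=59/8b +129.31ms=3/8b
12) 2672.414ms=31/4b +86.207ms=1/4b
Σ=8b of 8 (174bpm 2/4) — PASS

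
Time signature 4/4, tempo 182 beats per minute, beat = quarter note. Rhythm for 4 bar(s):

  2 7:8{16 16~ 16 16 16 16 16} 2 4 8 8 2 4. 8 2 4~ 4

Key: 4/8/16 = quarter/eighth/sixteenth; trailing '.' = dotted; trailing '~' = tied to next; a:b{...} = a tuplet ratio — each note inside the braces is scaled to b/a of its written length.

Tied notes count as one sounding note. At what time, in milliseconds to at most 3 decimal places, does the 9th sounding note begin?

note 9 onset = 6b = 1978.022ms

1. 0.0ms @ 0 + 659.341ms (2)
2. 659.341ms @ 2 + 94.192ms (2/7)
3. 753.532ms @ 16/7 + 188.383ms (4/7)
4. 941.915ms @ 20/7 + 94.192ms (2/7)
5. 1036.107ms @ 22/7 + 94.192ms (2/7)
6. 1130.298ms @ 24/7 + 94.192ms (2/7)
7. 1224.49ms @ 26/7 + 94.192ms (2/7)
8. 1318.681ms @ 4 + 659.341ms (2)
9. 1978.022ms @ 6 + 329.67ms (1)
10. 2307.692ms @ 7 + 164.835ms (1/2)
11. 2472.527ms @ 15/2 + 164.835ms (1/2)
12. 2637.363ms @ 8 + 659.341ms (2)
13. 3296.703ms @ 10 + 494.505ms (3/2)
14. 3791.209ms @ 23/2 + 164.835ms (1/2)
15. 3956.044ms @ 12 + 659.341ms (2)
16. 4615.385ms @ 14 + 659.341ms (2)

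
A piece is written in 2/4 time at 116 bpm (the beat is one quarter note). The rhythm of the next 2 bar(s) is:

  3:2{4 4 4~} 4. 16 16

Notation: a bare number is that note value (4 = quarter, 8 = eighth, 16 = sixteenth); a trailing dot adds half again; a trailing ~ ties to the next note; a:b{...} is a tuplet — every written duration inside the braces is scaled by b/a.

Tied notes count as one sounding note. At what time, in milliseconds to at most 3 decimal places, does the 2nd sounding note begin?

note 2 onset = 2/3b = 344.828ms

1. 0.0ms @ 0 + 344.828ms (2/3)
2. 344.828ms @ 2/3 + 344.828ms (2/3)
3. 689.655ms @ 4/3 + 1120.69ms (13/6)
4. 1810.345ms @ 7/2 + 129.31ms (1/4)
5. 1939.655ms @ 15/4 + 129.31ms (1/4)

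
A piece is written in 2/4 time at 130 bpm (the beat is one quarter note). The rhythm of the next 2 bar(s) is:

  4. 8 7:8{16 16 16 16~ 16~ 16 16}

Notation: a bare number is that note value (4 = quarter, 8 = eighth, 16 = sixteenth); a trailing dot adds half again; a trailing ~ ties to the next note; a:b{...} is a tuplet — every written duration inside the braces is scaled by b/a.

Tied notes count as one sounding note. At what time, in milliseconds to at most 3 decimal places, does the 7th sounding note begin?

1. 0.0ms @ 0 + 692.308ms (3/2)
2. 692.308ms @ 3/2 + 230.769ms (1/2)
3. 923.077ms @ 2 + 131.868ms (2/7)
4. 1054.945ms @ 16/7 + 131.868ms (2/7)
5. 1186.813ms @ 18/7 + 131.868ms (2/7)
6. 1318.681ms @ 20/7 + 395.604ms (6/7)
7. 1714.286ms @ 26/7 + 131.868ms (2/7)

note 7 onset = 26/7b = 1714.286ms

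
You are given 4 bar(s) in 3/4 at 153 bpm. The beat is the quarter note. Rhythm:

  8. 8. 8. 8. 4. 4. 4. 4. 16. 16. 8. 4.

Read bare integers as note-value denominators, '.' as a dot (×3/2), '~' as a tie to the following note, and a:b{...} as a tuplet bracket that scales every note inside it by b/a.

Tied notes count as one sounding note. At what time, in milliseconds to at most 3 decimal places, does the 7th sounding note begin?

1. 0.0ms @ 0 + 294.118ms (3/4)
2. 294.118ms @ 3/4 + 294.118ms (3/4)
3. 588.235ms @ 3/2 + 294.118ms (3/4)
4. 882.353ms @ 9/4 + 294.118ms (3/4)
5. 1176.471ms @ 3 + 588.235ms (3/2)
6. 1764.706ms @ 9/2 + 588.235ms (3/2)
7. 2352.941ms @ 6 + 588.235ms (3/2)
8. 2941.176ms @ 15/2 + 588.235ms (3/2)
9. 3529.412ms @ 9 + 147.059ms (3/8)
10. 3676.471ms @ 75/8 + 147.059ms (3/8)
11. 3823.529ms @ 39/4 + 294.118ms (3/4)
12. 4117.647ms @ 21/2 + 588.235ms (3/2)

note 7 onset = 6b = 2352.941ms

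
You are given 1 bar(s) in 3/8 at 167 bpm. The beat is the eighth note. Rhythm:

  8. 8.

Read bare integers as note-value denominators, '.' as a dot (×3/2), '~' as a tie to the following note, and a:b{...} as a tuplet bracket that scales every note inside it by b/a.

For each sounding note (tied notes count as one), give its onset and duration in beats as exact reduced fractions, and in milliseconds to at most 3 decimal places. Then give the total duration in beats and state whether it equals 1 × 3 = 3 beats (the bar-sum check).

1) 0.0ms=0b +538.922ms=3/2b
2) 538.922ms=3/2b +538.922ms=3/2b
Σ=3b of 3 (167bpm 3/8) — PASS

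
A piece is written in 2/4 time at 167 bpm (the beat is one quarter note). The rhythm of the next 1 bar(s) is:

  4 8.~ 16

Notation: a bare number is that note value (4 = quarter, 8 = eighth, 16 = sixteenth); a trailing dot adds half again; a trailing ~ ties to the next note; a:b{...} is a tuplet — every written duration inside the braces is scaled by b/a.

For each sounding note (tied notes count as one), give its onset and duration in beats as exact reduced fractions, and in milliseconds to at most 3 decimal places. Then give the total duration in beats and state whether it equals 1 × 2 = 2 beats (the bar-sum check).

1) 0.0ms=0b +359.281ms=1b
2) 359.281ms=1b +359.281ms=1b
Σ=2b of 2 (167bpm 2/4) — PASS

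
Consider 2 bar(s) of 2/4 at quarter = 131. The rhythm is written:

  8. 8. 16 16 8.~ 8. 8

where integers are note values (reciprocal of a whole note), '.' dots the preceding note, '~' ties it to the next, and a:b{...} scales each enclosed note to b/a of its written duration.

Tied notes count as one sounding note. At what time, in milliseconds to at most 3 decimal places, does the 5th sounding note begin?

1. 0.0ms @ 0 + 343.511ms (3/4)
2. 343.511ms @ 3/4 + 343.511ms (3/4)
3. 687.023ms @ 3/2 + 114.504ms (1/4)
4. 801.527ms @ 7/4 + 114.504ms (1/4)
5. 916.031ms @ 2 + 687.023ms (3/2)
6. 1603.053ms @ 7/2 + 229.008ms (1/2)

note 5 onset = 2b = 916.031ms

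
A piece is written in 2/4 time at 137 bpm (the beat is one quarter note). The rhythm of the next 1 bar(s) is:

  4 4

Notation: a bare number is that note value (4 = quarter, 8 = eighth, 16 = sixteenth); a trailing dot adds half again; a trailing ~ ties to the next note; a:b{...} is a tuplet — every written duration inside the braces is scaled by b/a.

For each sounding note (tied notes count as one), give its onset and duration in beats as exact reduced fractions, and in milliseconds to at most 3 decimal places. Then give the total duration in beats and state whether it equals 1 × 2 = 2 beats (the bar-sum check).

1) 0.0ms=0b +437.956ms=1b
2) 437.956ms=1b +437.956ms=1b
Σ=2b of 2 (137bpm 2/4) — PASS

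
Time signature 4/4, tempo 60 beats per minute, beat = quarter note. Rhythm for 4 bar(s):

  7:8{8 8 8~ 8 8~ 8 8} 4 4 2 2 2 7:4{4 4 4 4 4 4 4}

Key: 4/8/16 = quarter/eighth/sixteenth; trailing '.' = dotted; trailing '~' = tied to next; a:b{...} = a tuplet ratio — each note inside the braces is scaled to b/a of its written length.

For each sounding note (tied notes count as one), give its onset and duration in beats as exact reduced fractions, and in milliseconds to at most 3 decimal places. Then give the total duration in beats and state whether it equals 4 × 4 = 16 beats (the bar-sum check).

1) 0.0ms=0b +571.429ms=4/7b
2) 571.429ms=4/7b +571.429ms=4/7b
3) 1142.857ms=8/7b +1142.857ms=8/7b
4) 2285.714ms=16/7b +1142.857ms=8/7b
5) 3428.571ms=24/7b +571.429ms=4/7b
6) 4000.0ms=4b +1000.0ms=1b
7) 5000.0ms=5b +1000.0ms=1b
8) 6000.0ms=6b +2000.0ms=2b
9) 8000.0ms=8b +2000.0ms=2b
10) 10000.0ms=10b +2000.0ms=2b
11) 12000.0ms=12b +571.429ms=4/7b
12) 12571.429ms=88/7b +571.429ms=4/7b
13) 13142.857ms=92/7b +571.429ms=4/7b
14) 13714.286ms=96/7b +571.429ms=4/7b
15) 14285.714ms=100/7b +571.429ms=4/7b
16) 14857.143ms=104/7b +571.429ms=4/7b
17) 15428.571ms=108/7b +571.429ms=4/7b
Σ=16b of 16 (60bpm 4/4) — PASS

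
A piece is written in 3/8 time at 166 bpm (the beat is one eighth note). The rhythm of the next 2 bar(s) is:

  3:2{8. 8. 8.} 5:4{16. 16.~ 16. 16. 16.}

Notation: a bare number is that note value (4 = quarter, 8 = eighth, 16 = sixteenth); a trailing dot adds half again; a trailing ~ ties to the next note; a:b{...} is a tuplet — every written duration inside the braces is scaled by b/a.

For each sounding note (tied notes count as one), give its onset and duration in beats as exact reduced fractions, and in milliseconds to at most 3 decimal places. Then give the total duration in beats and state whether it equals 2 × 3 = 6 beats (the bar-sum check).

1) 0.0ms=0b +361.446ms=1b
2) 361.446ms=1b +361.446ms=1b
3) 722.892ms=2b +361.446ms=1b
4) 1084.337ms=3b +216.867ms=3/5b
5) 1301.205ms=18/5b +433.735ms=6/5b
6) 1734.94ms=24/5b +216.867ms=3/5b
7) 1951.807ms=27/5b +216.867ms=3/5b
Σ=6b of 6 (166bpm 3/8) — PASS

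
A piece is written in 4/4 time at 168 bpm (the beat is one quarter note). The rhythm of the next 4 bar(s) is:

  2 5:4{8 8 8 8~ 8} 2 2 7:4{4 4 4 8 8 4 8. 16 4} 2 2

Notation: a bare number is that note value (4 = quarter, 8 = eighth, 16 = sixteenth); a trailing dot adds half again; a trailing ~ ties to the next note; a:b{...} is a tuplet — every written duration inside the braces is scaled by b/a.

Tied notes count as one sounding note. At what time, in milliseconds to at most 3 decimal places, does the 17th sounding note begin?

1. 0.0ms @ 0 + 714.286ms (2)
2. 714.286ms @ 2 + 142.857ms (2/5)
3. 857.143ms @ 12/5 + 142.857ms (2/5)
4. 1000.0ms @ 14/5 + 142.857ms (2/5)
5. 1142.857ms @ 16/5 + 285.714ms (4/5)
6. 1428.571ms @ 4 + 714.286ms (2)
7. 2142.857ms @ 6 + 714.286ms (2)
8. 2857.143ms @ 8 + 204.082ms (4/7)
9. 3061.224ms @ 60/7 + 204.082ms (4/7)
10. 3265.306ms @ 64/7 + 204.082ms (4/7)
11. 3469.388ms @ 68/7 + 102.041ms (2/7)
12. 3571.429ms @ 10 + 102.041ms (2/7)
13. 3673.469ms @ 72/7 + 204.082ms (4/7)
14. 3877.551ms @ 76/7 + 153.061ms (3/7)
15. 4030.612ms @ 79/7 + 51.02ms (1/7)
16. 4081.633ms @ 80/7 + 204.082ms (4/7)
17. 4285.714ms @ 12 + 714.286ms (2)
18. 5000.0ms @ 14 + 714.286ms (2)

note 17 onset = 12b = 4285.714ms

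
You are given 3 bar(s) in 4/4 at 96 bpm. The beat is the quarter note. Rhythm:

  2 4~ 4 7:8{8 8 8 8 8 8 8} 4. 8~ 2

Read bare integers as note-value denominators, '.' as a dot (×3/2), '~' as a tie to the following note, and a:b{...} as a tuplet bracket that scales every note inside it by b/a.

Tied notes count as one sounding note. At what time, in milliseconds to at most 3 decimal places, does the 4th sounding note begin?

note 4 onset = 32/7b = 2857.143ms

1. 0.0ms @ 0 + 1250.0ms (2)
2. 1250.0ms @ 2 + 1250.0ms (2)
3. 2500.0ms @ 4 + 357.143ms (4/7)
4. 2857.143ms @ 32/7 + 357.143ms (4/7)
5. 3214.286ms @ 36/7 + 357.143ms (4/7)
6. 3571.429ms @ 40/7 + 357.143ms (4/7)
7. 3928.571ms @ 44/7 + 357.143ms (4/7)
8. 4285.714ms @ 48/7 + 357.143ms (4/7)
9. 4642.857ms @ 52/7 + 357.143ms (4/7)
10. 5000.0ms @ 8 + 937.5ms (3/2)
11. 5937.5ms @ 19/2 + 1562.5ms (5/2)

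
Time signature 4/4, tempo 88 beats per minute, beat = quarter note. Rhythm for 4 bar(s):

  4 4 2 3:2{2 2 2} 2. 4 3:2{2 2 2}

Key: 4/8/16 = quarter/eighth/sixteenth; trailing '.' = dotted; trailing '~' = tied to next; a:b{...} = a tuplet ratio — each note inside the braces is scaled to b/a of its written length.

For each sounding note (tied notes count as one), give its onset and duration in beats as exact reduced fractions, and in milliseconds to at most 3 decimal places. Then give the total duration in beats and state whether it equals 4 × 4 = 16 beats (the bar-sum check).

1) 0.0ms=0b +681.818ms=1b
2) 681.818ms=1b +681.818ms=1b
3) 1363.636ms=2b +1363.636ms=2b
4) 2727.273ms=4b +909.091ms=4/3b
5) 3636.364ms=16/3b +909.091ms=4/3b
6) 4545.455ms=20/3b +909.091ms=4/3b
7) 5454.545ms=8b +2045.455ms=3b
8) 7500.0ms=11b +681.818ms=1b
9) 8181.818ms=12b +909.091ms=4/3b
10) 9090.909ms=40/3b +909.091ms=4/3b
11) 10000.0ms=44/3b +909.091ms=4/3b
Σ=16b of 16 (88bpm 4/4) — PASS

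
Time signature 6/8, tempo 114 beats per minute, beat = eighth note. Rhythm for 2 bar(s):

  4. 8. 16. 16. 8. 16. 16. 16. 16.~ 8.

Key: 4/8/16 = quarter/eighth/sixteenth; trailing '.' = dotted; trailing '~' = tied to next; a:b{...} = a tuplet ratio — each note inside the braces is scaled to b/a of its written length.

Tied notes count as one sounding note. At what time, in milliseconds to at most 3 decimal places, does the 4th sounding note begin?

note 4 onset = 21/4b = 2763.158ms

1. 0.0ms @ 0 + 1578.947ms (3)
2. 1578.947ms @ 3 + 789.474ms (3/2)
3. 2368.421ms @ 9/2 + 394.737ms (3/4)
4. 2763.158ms @ 21/4 + 394.737ms (3/4)
5. 3157.895ms @ 6 + 789.474ms (3/2)
6. 3947.368ms @ 15/2 + 394.737ms (3/4)
7. 4342.105ms @ 33/4 + 394.737ms (3/4)
8. 4736.842ms @ 9 + 394.737ms (3/4)
9. 5131.579ms @ 39/4 + 1184.211ms (9/4)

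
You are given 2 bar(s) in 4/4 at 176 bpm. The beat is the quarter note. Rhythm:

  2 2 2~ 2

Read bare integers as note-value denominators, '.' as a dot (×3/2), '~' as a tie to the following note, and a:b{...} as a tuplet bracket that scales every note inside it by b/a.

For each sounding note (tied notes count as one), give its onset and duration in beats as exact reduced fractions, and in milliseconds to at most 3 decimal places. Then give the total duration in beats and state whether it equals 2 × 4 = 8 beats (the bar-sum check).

1) 0.0ms=0b +681.818ms=2b
2) 681.818ms=2b +681.818ms=2b
3) 1363.636ms=4b +1363.636ms=4b
Σ=8b of 8 (176bpm 4/4) — PASS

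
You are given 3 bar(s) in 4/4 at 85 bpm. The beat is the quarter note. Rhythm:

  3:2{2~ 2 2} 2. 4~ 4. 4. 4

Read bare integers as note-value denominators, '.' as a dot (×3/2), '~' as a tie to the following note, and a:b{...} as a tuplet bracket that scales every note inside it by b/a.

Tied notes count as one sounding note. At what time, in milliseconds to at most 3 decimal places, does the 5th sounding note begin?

note 5 onset = 19/2b = 6705.882ms

1. 0.0ms @ 0 + 1882.353ms (8/3)
2. 1882.353ms @ 8/3 + 941.176ms (4/3)
3. 2823.529ms @ 4 + 2117.647ms (3)
4. 4941.176ms @ 7 + 1764.706ms (5/2)
5. 6705.882ms @ 19/2 + 1058.824ms (3/2)
6. 7764.706ms @ 11 + 705.882ms (1)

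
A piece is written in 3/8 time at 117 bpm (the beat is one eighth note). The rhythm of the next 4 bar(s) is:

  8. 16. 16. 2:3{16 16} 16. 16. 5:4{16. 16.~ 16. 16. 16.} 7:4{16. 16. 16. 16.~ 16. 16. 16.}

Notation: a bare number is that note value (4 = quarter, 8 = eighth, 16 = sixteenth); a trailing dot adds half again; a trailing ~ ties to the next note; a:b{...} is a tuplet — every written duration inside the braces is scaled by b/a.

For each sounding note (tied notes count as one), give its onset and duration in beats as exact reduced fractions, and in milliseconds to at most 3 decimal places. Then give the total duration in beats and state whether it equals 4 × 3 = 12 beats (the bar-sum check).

1) 0.0ms=0b +769.231ms=3/2b
2) 769.231ms=3/2b +384.615ms=3/4b
3) 1153.846ms=9/4b +384.615ms=3/4b
4) 1538.462ms=3b +384.615ms=3/4b
5) 1923.077ms=15/4b +384.615ms=3/4b
6) 2307.692ms=9/2b +384.615ms=3/4b
7) 2692.308ms=21/4b +384.615ms=3/4b
8) 3076.923ms=6b +307.692ms=3/5b
9) 3384.615ms=33/5b +615.385ms=6/5b
10) 4000.0ms=39/5b +307.692ms=3/5b
11) 4307.692ms=42/5b +307.692ms=3/5b
12) 4615.385ms=9b +219.78ms=3/7b
13) 4835.165ms=66/7b +219.78ms=3/7b
14) 5054.945ms=69/7b +219.78ms=3/7b
15) 5274.725ms=72/7b +439.56ms=6/7b
16) 5714.286ms=78/7b +219.78ms=3/7b
17) 5934.066ms=81/7b +219.78ms=3/7b
Σ=12b of 12 (117bpm 3/8) — PASS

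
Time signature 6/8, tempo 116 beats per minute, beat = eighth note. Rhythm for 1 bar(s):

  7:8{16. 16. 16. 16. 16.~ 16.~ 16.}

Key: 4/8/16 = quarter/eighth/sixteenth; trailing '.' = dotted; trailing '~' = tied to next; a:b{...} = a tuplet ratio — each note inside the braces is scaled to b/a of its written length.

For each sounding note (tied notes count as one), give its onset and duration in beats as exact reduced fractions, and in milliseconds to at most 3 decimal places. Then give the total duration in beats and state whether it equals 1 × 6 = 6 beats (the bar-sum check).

1) 0.0ms=0b +443.35ms=6/7b
2) 443.35ms=6/7b +443.35ms=6/7b
3) 886.7ms=12/7b +443.35ms=6/7b
4) 1330.049ms=18/7b +443.35ms=6/7b
5) 1773.399ms=24/7b +1330.049ms=18/7b
Σ=6b of 6 (116bpm 6/8) — PASS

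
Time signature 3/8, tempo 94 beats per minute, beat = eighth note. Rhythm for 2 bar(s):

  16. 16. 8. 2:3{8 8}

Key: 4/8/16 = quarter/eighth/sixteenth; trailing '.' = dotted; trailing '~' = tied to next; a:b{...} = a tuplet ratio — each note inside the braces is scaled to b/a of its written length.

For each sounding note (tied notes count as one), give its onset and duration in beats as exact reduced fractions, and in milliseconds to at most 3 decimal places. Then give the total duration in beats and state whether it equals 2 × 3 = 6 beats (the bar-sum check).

1) 0.0ms=0b +478.723ms=3/4b
2) 478.723ms=3/4b +478.723ms=3/4b
3) 957.447ms=3/2b +957.447ms=3/2b
4) 1914.894ms=3b +957.447ms=3/2b
5) 2872.34ms=9/2b +957.447ms=3/2b
Σ=6b of 6 (94bpm 3/8) — PASS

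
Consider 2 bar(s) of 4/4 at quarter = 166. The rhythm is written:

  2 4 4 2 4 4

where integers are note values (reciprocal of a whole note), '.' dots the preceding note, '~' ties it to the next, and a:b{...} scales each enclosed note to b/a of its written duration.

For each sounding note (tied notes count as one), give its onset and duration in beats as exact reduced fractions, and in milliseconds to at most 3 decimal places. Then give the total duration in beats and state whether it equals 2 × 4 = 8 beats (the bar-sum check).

1) 0.0ms=0b +722.892ms=2b
2) 722.892ms=2b +361.446ms=1b
3) 1084.337ms=3b +361.446ms=1b
4) 1445.783ms=4b +722.892ms=2b
5) 2168.675ms=6b +361.446ms=1b
6) 2530.12ms=7b +361.446ms=1b
Σ=8b of 8 (166bpm 4/4) — PASS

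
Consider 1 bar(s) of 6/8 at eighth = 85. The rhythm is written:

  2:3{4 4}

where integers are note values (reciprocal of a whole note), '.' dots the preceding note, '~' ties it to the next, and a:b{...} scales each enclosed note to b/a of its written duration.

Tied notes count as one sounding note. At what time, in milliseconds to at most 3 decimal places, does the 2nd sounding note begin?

note 2 onset = 3b = 2117.647ms

1. 0.0ms @ 0 + 2117.647ms (3)
2. 2117.647ms @ 3 + 2117.647ms (3)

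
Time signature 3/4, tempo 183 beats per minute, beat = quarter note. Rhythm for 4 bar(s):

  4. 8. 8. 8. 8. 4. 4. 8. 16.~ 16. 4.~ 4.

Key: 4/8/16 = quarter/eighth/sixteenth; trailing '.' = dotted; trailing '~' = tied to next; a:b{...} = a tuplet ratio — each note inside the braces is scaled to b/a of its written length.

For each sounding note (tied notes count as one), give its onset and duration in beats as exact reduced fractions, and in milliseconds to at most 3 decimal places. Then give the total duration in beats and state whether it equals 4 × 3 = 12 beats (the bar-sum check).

1) 0.0ms=0b +491.803ms=3/2b
2) 491.803ms=3/2b +245.902ms=3/4b
3) 737.705ms=9/4b +245.902ms=3/4b
4) 983.607ms=3b +245.902ms=3/4b
5) 1229.508ms=15/4b +245.902ms=3/4b
6) 1475.41ms=9/2b +491.803ms=3/2b
7) 1967.213ms=6b +491.803ms=3/2b
8) 2459.016ms=15/2b +245.902ms=3/4b
9) 2704.918ms=33/4b +245.902ms=3/4b
10) 2950.82ms=9b +983.607ms=3b
Σ=12b of 12 (183bpm 3/4) — PASS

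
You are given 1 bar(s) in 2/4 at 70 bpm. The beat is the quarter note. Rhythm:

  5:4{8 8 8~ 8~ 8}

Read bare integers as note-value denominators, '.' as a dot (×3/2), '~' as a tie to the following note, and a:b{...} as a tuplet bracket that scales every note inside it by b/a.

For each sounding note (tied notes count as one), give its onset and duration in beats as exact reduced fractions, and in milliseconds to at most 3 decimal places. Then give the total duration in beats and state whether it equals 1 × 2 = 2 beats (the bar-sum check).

1) 0.0ms=0b +342.857ms=2/5b
2) 342.857ms=2/5b +342.857ms=2/5b
3) 685.714ms=4/5b +1028.571ms=6/5b
Σ=2b of 2 (70bpm 2/4) — PASS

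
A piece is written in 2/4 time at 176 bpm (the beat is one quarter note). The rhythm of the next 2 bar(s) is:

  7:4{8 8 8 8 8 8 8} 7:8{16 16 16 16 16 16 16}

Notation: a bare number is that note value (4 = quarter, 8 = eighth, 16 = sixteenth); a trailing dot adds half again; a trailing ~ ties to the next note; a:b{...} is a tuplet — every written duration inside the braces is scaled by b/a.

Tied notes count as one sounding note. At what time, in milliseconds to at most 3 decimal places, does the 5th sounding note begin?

1. 0.0ms @ 0 + 97.403ms (2/7)
2. 97.403ms @ 2/7 + 97.403ms (2/7)
3. 194.805ms @ 4/7 + 97.403ms (2/7)
4. 292.208ms @ 6/7 + 97.403ms (2/7)
5. 389.61ms @ 8/7 + 97.403ms (2/7)
6. 487.013ms @ 10/7 + 97.403ms (2/7)
7. 584.416ms @ 12/7 + 97.403ms (2/7)
8. 681.818ms @ 2 + 97.403ms (2/7)
9. 779.221ms @ 16/7 + 97.403ms (2/7)
10. 876.623ms @ 18/7 + 97.403ms (2/7)
11. 974.026ms @ 20/7 + 97.403ms (2/7)
12. 1071.429ms @ 22/7 + 97.403ms (2/7)
13. 1168.831ms @ 24/7 + 97.403ms (2/7)
14. 1266.234ms @ 26/7 + 97.403ms (2/7)

note 5 onset = 8/7b = 389.61ms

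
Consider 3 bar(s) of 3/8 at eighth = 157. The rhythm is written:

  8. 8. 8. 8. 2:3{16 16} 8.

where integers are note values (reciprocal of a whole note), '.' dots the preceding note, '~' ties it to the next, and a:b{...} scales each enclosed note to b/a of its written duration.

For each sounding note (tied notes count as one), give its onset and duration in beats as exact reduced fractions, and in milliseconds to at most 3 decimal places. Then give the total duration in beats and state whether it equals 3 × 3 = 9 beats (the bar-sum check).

1) 0.0ms=0b +573.248ms=3/2b
2) 573.248ms=3/2b +573.248ms=3/2b
3) 1146.497ms=3b +573.248ms=3/2b
4) 1719.745ms=9/2b +573.248ms=3/2b
5) 2292.994ms=6b +286.624ms=3/4b
6) 2579.618ms=27/4b +286.624ms=3/4b
7) 2866.242ms=15/2b +573.248ms=3/2b
Σ=9b of 9 (157bpm 3/8) — PASS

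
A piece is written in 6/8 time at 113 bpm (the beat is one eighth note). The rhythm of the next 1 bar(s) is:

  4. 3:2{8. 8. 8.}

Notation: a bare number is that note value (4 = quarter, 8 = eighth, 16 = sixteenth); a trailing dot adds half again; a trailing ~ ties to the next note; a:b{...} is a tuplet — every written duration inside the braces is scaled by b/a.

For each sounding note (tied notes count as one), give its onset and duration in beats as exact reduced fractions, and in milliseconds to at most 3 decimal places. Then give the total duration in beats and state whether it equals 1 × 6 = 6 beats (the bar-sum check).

1) 0.0ms=0b +1592.92ms=3b
2) 1592.92ms=3b +530.973ms=1b
3) 2123.894ms=4b +530.973ms=1b
4) 2654.867ms=5b +530.973ms=1b
Σ=6b of 6 (113bpm 6/8) — PASS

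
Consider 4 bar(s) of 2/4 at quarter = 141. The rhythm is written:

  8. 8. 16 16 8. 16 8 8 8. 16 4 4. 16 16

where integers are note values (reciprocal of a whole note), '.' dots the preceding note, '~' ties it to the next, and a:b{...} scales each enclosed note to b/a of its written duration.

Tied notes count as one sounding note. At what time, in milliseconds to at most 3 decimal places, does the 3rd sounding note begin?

1. 0.0ms @ 0 + 319.149ms (3/4)
2. 319.149ms @ 3/4 + 319.149ms (3/4)
3. 638.298ms @ 3/2 + 106.383ms (1/4)
4. 744.681ms @ 7/4 + 106.383ms (1/4)
5. 851.064ms @ 2 + 319.149ms (3/4)
6. 1170.213ms @ 11/4 + 106.383ms (1/4)
7. 1276.596ms @ 3 + 212.766ms (1/2)
8. 1489.362ms @ 7/2 + 212.766ms (1/2)
9. 1702.128ms @ 4 + 319.149ms (3/4)
10. 2021.277ms @ 19/4 + 106.383ms (1/4)
11. 2127.66ms @ 5 + 425.532ms (1)
12. 2553.191ms @ 6 + 638.298ms (3/2)
13. 3191.489ms @ 15/2 + 106.383ms (1/4)
14. 3297.872ms @ 31/4 + 106.383ms (1/4)

note 3 onset = 3/2b = 638.298ms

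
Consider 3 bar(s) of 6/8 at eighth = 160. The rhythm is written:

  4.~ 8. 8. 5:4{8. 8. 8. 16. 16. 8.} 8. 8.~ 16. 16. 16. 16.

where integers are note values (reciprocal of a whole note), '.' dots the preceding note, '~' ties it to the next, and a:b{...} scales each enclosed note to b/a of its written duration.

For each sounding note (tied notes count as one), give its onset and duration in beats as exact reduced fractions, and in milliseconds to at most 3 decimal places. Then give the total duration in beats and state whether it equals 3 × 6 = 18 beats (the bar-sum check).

1) 0.0ms=0b +1687.5ms=9/2b
2) 1687.5ms=9/2b +562.5ms=3/2b
3) 2250.0ms=6b +450.0ms=6/5b
4) 2700.0ms=36/5b +450.0ms=6/5b
5) 3150.0ms=42/5b +450.0ms=6/5b
6) 3600.0ms=48/5b +225.0ms=3/5b
7) 3825.0ms=51/5b +225.0ms=3/5b
8) 4050.0ms=54/5b +450.0ms=6/5b
9) 4500.0ms=12b +562.5ms=3/2b
10) 5062.5ms=27/2b +843.75ms=9/4b
11) 5906.25ms=63/4b +281.25ms=3/4b
12) 6187.5ms=33/2b +281.25ms=3/4b
13) 6468.75ms=69/4b +281.25ms=3/4b
Σ=18b of 18 (160bpm 6/8) — PASS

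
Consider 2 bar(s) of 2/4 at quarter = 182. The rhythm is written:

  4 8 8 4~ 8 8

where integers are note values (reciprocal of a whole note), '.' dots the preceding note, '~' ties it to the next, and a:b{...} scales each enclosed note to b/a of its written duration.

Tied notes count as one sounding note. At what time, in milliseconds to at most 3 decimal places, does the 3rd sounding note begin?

note 3 onset = 3/2b = 494.505ms

1. 0.0ms @ 0 + 329.67ms (1)
2. 329.67ms @ 1 + 164.835ms (1/2)
3. 494.505ms @ 3/2 + 164.835ms (1/2)
4. 659.341ms @ 2 + 494.505ms (3/2)
5. 1153.846ms @ 7/2 + 164.835ms (1/2)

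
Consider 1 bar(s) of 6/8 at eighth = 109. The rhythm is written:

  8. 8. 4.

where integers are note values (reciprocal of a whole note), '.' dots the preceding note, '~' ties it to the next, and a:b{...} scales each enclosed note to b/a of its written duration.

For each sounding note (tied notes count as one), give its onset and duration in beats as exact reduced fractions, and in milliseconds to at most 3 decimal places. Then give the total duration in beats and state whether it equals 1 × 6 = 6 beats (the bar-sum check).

1) 0.0ms=0b +825.688ms=3/2b
2) 825.688ms=3/2b +825.688ms=3/2b
3) 1651.376ms=3b +1651.376ms=3b
Σ=6b of 6 (109bpm 6/8) — PASS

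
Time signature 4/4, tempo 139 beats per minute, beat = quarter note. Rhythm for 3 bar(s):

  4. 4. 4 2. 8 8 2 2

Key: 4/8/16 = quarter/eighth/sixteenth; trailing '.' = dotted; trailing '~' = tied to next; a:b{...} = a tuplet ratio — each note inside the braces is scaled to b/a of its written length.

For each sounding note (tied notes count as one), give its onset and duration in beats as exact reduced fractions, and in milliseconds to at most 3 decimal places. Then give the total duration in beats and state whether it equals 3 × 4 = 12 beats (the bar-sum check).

1) 0.0ms=0b +647.482ms=3/2b
2) 647.482ms=3/2b +647.482ms=3/2b
3) 1294.964ms=3b +431.655ms=1b
4) 1726.619ms=4b +1294.964ms=3b
5) 3021.583ms=7b +215.827ms=1/2b
6) 3237.41ms=15/2b +215.827ms=1/2b
7) 3453.237ms=8b +863.309ms=2b
8) 4316.547ms=10b +863.309ms=2b
Σ=12b of 12 (139bpm 4/4) — PASS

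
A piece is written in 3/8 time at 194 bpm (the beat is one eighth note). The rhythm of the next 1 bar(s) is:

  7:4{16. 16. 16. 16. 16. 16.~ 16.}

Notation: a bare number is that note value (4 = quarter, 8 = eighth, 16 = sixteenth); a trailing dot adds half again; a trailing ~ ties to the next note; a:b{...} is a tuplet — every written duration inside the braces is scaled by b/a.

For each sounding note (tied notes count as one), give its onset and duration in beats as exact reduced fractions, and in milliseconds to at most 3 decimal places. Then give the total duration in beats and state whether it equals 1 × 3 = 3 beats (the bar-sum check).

1) 0.0ms=0b +132.548ms=3/7b
2) 132.548ms=3/7b +132.548ms=3/7b
3) 265.096ms=6/7b +132.548ms=3/7b
4) 397.644ms=9/7b +132.548ms=3/7b
5) 530.191ms=12/7b +132.548ms=3/7b
6) 662.739ms=15/7b +265.096ms=6/7b
Σ=3b of 3 (194bpm 3/8) — PASS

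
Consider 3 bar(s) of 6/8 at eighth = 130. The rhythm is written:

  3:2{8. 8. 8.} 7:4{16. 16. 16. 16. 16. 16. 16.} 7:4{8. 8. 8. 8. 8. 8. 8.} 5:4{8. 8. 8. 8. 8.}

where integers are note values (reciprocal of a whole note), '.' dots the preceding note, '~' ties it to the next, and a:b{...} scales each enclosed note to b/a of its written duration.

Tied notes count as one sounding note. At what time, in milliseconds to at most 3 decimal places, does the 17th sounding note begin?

1. 0.0ms @ 0 + 461.538ms (1)
2. 461.538ms @ 1 + 461.538ms (1)
3. 923.077ms @ 2 + 461.538ms (1)
4. 1384.615ms @ 3 + 197.802ms (3/7)
5. 1582.418ms @ 24/7 + 197.802ms (3/7)
6. 1780.22ms @ 27/7 + 197.802ms (3/7)
7. 1978.022ms @ 30/7 + 197.802ms (3/7)
8. 2175.824ms @ 33/7 + 197.802ms (3/7)
9. 2373.626ms @ 36/7 + 197.802ms (3/7)
10. 2571.429ms @ 39/7 + 197.802ms (3/7)
11. 2769.231ms @ 6 + 395.604ms (6/7)
12. 3164.835ms @ 48/7 + 395.604ms (6/7)
13. 3560.44ms @ 54/7 + 395.604ms (6/7)
14. 3956.044ms @ 60/7 + 395.604ms (6/7)
15. 4351.648ms @ 66/7 + 395.604ms (6/7)
16. 4747.253ms @ 72/7 + 395.604ms (6/7)
17. 5142.857ms @ 78/7 + 395.604ms (6/7)
18. 5538.462ms @ 12 + 553.846ms (6/5)
19. 6092.308ms @ 66/5 + 553.846ms (6/5)
20. 6646.154ms @ 72/5 + 553.846ms (6/5)
21. 7200.0ms @ 78/5 + 553.846ms (6/5)
22. 7753.846ms @ 84/5 + 553.846ms (6/5)

note 17 onset = 78/7b = 5142.857ms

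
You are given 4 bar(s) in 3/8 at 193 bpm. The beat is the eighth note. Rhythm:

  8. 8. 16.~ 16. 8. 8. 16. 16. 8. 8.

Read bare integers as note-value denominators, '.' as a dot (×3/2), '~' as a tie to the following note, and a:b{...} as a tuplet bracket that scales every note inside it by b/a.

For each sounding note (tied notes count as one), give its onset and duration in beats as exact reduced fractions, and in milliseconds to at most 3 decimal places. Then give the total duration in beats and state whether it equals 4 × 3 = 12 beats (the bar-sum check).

1) 0.0ms=0b +466.321ms=3/2b
2) 466.321ms=3/2b +466.321ms=3/2b
3) 932.642ms=3b +466.321ms=3/2b
4) 1398.964ms=9/2b +466.321ms=3/2b
5) 1865.285ms=6b +466.321ms=3/2b
6) 2331.606ms=15/2b +233.161ms=3/4b
7) 2564.767ms=33/4b +233.161ms=3/4b
8) 2797.927ms=9b +466.321ms=3/2b
9) 3264.249ms=21/2b +466.321ms=3/2b
Σ=12b of 12 (193bpm 3/8) — PASS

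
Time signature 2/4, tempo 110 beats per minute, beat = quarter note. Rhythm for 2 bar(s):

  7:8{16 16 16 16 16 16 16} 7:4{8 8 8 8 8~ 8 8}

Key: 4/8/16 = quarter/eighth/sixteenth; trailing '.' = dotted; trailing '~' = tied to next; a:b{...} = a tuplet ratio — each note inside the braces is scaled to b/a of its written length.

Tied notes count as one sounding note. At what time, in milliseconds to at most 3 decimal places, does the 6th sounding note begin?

1. 0.0ms @ 0 + 155.844ms (2/7)
2. 155.844ms @ 2/7 + 155.844ms (2/7)
3. 311.688ms @ 4/7 + 155.844ms (2/7)
4. 467.532ms @ 6/7 + 155.844ms (2/7)
5. 623.377ms @ 8/7 + 155.844ms (2/7)
6. 779.221ms @ 10/7 + 155.844ms (2/7)
7. 935.065ms @ 12/7 + 155.844ms (2/7)
8. 1090.909ms @ 2 + 155.844ms (2/7)
9. 1246.753ms @ 16/7 + 155.844ms (2/7)
10. 1402.597ms @ 18/7 + 155.844ms (2/7)
11. 1558.442ms @ 20/7 + 155.844ms (2/7)
12. 1714.286ms @ 22/7 + 311.688ms (4/7)
13. 2025.974ms @ 26/7 + 155.844ms (2/7)

note 6 onset = 10/7b = 779.221ms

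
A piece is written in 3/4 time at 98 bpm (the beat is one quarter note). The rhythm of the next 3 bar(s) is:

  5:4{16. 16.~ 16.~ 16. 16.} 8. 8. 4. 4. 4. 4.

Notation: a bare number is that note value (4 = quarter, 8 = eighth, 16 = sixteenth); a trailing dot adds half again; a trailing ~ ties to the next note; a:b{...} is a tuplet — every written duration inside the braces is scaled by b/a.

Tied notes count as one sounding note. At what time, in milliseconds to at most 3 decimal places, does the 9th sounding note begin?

note 9 onset = 15/2b = 4591.837ms

1. 0.0ms @ 0 + 183.673ms (3/10)
2. 183.673ms @ 3/10 + 551.02ms (9/10)
3. 734.694ms @ 6/5 + 183.673ms (3/10)
4. 918.367ms @ 3/2 + 459.184ms (3/4)
5. 1377.551ms @ 9/4 + 459.184ms (3/4)
6. 1836.735ms @ 3 + 918.367ms (3/2)
7. 2755.102ms @ 9/2 + 918.367ms (3/2)
8. 3673.469ms @ 6 + 918.367ms (3/2)
9. 4591.837ms @ 15/2 + 918.367ms (3/2)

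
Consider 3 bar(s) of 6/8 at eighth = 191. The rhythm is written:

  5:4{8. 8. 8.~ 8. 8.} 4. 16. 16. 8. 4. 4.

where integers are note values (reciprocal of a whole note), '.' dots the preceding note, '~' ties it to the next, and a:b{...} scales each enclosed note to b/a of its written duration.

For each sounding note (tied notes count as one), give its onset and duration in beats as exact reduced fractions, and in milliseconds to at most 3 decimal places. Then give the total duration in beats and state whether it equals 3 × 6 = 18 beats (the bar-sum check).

1) 0.0ms=0b +376.963ms=6/5b
2) 376.963ms=6/5b +376.963ms=6/5b
3) 753.927ms=12/5b +753.927ms=12/5b
4) 1507.853ms=24/5b +376.963ms=6/5b
5) 1884.817ms=6b +942.408ms=3b
6) 2827.225ms=9b +235.602ms=3/4b
7) 3062.827ms=39/4b +235.602ms=3/4b
8) 3298.429ms=21/2b +471.204ms=3/2b
9) 3769.634ms=12b +942.408ms=3b
10) 4712.042ms=15b +942.408ms=3b
Σ=18b of 18 (191bpm 6/8) — PASS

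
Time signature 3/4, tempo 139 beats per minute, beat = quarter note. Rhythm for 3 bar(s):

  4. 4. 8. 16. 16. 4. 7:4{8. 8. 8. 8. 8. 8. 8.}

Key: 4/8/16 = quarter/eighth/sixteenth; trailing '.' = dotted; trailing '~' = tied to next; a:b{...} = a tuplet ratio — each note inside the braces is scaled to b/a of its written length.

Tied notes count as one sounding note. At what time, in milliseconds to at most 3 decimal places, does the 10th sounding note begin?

1. 0.0ms @ 0 + 647.482ms (3/2)
2. 647.482ms @ 3/2 + 647.482ms (3/2)
3. 1294.964ms @ 3 + 323.741ms (3/4)
4. 1618.705ms @ 15/4 + 161.871ms (3/8)
5. 1780.576ms @ 33/8 + 161.871ms (3/8)
6. 1942.446ms @ 9/2 + 647.482ms (3/2)
7. 2589.928ms @ 6 + 184.995ms (3/7)
8. 2774.923ms @ 45/7 + 184.995ms (3/7)
9. 2959.918ms @ 48/7 + 184.995ms (3/7)
10. 3144.913ms @ 51/7 + 184.995ms (3/7)
11. 3329.908ms @ 54/7 + 184.995ms (3/7)
12. 3514.902ms @ 57/7 + 184.995ms (3/7)
13. 3699.897ms @ 60/7 + 184.995ms (3/7)

note 10 onset = 51/7b = 3144.913ms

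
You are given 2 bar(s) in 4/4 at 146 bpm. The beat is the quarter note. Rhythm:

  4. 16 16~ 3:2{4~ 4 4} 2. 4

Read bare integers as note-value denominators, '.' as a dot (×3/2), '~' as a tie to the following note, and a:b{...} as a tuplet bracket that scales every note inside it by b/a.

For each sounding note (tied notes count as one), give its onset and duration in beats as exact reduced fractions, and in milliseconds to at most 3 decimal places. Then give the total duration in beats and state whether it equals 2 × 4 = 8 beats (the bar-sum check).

1) 0.0ms=0b +616.438ms=3/2b
2) 616.438ms=3/2b +102.74ms=1/4b
3) 719.178ms=7/4b +650.685ms=19/12b
4) 1369.863ms=10/3b +273.973ms=2/3b
5) 1643.836ms=4b +1232.877ms=3b
6) 2876.712ms=7b +410.959ms=1b
Σ=8b of 8 (146bpm 4/4) — PASS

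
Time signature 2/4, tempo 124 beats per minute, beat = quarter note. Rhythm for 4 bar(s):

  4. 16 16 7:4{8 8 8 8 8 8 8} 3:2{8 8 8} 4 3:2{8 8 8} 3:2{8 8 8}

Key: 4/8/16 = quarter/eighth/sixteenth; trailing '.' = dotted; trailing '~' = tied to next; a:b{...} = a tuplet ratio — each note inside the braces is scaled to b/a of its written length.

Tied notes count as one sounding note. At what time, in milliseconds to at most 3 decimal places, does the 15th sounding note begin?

note 15 onset = 6b = 2903.226ms

1. 0.0ms @ 0 + 725.806ms (3/2)
2. 725.806ms @ 3/2 + 120.968ms (1/4)
3. 846.774ms @ 7/4 + 120.968ms (1/4)
4. 967.742ms @ 2 + 138.249ms (2/7)
5. 1105.991ms @ 16/7 + 138.249ms (2/7)
6. 1244.24ms @ 18/7 + 138.249ms (2/7)
7. 1382.488ms @ 20/7 + 138.249ms (2/7)
8. 1520.737ms @ 22/7 + 138.249ms (2/7)
9. 1658.986ms @ 24/7 + 138.249ms (2/7)
10. 1797.235ms @ 26/7 + 138.249ms (2/7)
11. 1935.484ms @ 4 + 161.29ms (1/3)
12. 2096.774ms @ 13/3 + 161.29ms (1/3)
13. 2258.065ms @ 14/3 + 161.29ms (1/3)
14. 2419.355ms @ 5 + 483.871ms (1)
15. 2903.226ms @ 6 + 161.29ms (1/3)
16. 3064.516ms @ 19/3 + 161.29ms (1/3)
17. 3225.806ms @ 20/3 + 161.29ms (1/3)
18. 3387.097ms @ 7 + 161.29ms (1/3)
19. 3548.387ms @ 22/3 + 161.29ms (1/3)
20. 3709.677ms @ 23/3 + 161.29ms (1/3)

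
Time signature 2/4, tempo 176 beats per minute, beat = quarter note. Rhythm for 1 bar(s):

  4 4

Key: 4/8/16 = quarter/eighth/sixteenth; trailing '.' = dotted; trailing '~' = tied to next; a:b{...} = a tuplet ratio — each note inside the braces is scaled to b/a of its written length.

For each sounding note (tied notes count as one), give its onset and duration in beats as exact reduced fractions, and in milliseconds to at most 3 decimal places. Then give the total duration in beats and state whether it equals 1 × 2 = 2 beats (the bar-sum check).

1) 0.0ms=0b +340.909ms=1b
2) 340.909ms=1b +340.909ms=1b
Σ=2b of 2 (176bpm 2/4) — PASS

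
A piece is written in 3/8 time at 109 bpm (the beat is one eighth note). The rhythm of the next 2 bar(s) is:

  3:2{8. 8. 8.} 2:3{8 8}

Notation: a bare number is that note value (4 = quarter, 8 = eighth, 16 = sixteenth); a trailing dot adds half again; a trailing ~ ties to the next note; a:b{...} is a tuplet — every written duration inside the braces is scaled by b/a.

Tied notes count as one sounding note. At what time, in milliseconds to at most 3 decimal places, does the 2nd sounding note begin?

1. 0.0ms @ 0 + 550.459ms (1)
2. 550.459ms @ 1 + 550.459ms (1)
3. 1100.917ms @ 2 + 550.459ms (1)
4. 1651.376ms @ 3 + 825.688ms (3/2)
5. 2477.064ms @ 9/2 + 825.688ms (3/2)

note 2 onset = 1b = 550.459ms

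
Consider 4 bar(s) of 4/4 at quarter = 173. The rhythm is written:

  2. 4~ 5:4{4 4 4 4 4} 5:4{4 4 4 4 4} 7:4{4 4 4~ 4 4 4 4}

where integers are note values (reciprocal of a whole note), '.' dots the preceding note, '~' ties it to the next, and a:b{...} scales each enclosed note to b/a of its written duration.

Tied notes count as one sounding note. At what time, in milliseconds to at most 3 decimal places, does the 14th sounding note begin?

note 14 onset = 92/7b = 4558.216ms

1. 0.0ms @ 0 + 1040.462ms (3)
2. 1040.462ms @ 3 + 624.277ms (9/5)
3. 1664.74ms @ 24/5 + 277.457ms (4/5)
4. 1942.197ms @ 28/5 + 277.457ms (4/5)
5. 2219.653ms @ 32/5 + 277.457ms (4/5)
6. 2497.11ms @ 36/5 + 277.457ms (4/5)
7. 2774.566ms @ 8 + 277.457ms (4/5)
8. 3052.023ms @ 44/5 + 277.457ms (4/5)
9. 3329.48ms @ 48/5 + 277.457ms (4/5)
10. 3606.936ms @ 52/5 + 277.457ms (4/5)
11. 3884.393ms @ 56/5 + 277.457ms (4/5)
12. 4161.85ms @ 12 + 198.183ms (4/7)
13. 4360.033ms @ 88/7 + 198.183ms (4/7)
14. 4558.216ms @ 92/7 + 396.367ms (8/7)
15. 4954.583ms @ 100/7 + 198.183ms (4/7)
16. 5152.766ms @ 104/7 + 198.183ms (4/7)
17. 5350.95ms @ 108/7 + 198.183ms (4/7)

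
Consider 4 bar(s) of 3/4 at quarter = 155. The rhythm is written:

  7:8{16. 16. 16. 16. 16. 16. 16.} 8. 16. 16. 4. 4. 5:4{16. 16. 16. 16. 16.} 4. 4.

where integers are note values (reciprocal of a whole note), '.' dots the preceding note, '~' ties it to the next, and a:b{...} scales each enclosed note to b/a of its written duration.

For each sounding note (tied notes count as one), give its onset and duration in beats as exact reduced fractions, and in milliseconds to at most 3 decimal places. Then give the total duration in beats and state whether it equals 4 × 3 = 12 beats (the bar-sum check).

1) 0.0ms=0b +165.899ms=3/7b
2) 165.899ms=3/7b +165.899ms=3/7b
3) 331.797ms=6/7b +165.899ms=3/7b
4) 497.696ms=9/7b +165.899ms=3/7b
5) 663.594ms=12/7b +165.899ms=3/7b
6) 829.493ms=15/7b +165.899ms=3/7b
7) 995.392ms=18/7b +165.899ms=3/7b
8) 1161.29ms=3b +290.323ms=3/4b
9) 1451.613ms=15/4b +145.161ms=3/8b
10) 1596.774ms=33/8b +145.161ms=3/8b
11) 1741.935ms=9/2b +580.645ms=3/2b
12) 2322.581ms=6b +580.645ms=3/2b
13) 2903.226ms=15/2b +116.129ms=3/10b
14) 3019.355ms=39/5b +116.129ms=3/10b
15) 3135.484ms=81/10b +116.129ms=3/10b
16) 3251.613ms=42/5b +116.129ms=3/10b
17) 3367.742ms=87/10b +116.129ms=3/10b
18) 3483.871ms=9b +580.645ms=3/2b
19) 4064.516ms=21/2b +580.645ms=3/2b
Σ=12b of 12 (155bpm 3/4) — PASS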